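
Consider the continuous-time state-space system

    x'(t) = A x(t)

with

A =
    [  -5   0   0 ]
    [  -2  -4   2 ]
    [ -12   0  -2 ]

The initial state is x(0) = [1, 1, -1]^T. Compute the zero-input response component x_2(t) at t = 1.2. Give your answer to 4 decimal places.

det(sI - A) = s^3 - (tr A)s^2 + (M11 + M22 + M33)s - det A, where Mii is the 2×2 principal minor of A obtained by deleting row i and column i.
tr A = (-5) + (-4) + (-2) = -11; M11 = (-4)·(-2) - 2·0 = 8 - 0 = 8; M22 = (-5)·(-2) - 0·(-12) = 10 - 0 = 10; M33 = (-5)·(-4) - 0·(-2) = 20 - 0 = 20; sum of minors = 38.
det A = (-5)·((-4)·(-2) - 2·0) - 0·((-2)·(-2) - 2·(-12)) + 0·((-2)·0 - (-4)·(-12)) = (-5)·8 - 0·28 + 0·(-48) = -40.
So p(s) = det(sI - A) = s^3 + 11s^2 + 38s + 40.
Rational-root test: any integer root divides 40. Testing small divisors, s = -2 works: p(-2) = -8 + 44 + (-76) + 40 = 0, so (s + 2) is a factor.
Dividing, p(s) = (s + 2)(s^2 + 9s + 20).
Factor s^2 + 9s + 20: two numbers with sum -9 and product 20 are -4 and -5, so s^2 + 9s + 20 = (s + 4)(s + 5).
Hence p(s) = (s + 2) (s + 4) (s + 5), with roots -5, -4, -2.
The eigenvalues -5, -4, -2 are distinct and real, so A is diagonalisable and x(t) = e^{At} x(0) = V diag(e^{λ_i t}) V^{-1} x(0), where the columns of V are the eigenvectors.
λ = -5: A - (-5)I = [[0, 0, 0], [-2, 1, 2], [-12, 0, 3]]. v must be orthogonal to every row; (row 2) × (row 3) = [3, -18, 12], so take v_1 = [1, -6, 4]^T.
λ = -4: A - (-4)I = [[-1, 0, 0], [-2, 0, 2], [-12, 0, 2]]. v must be orthogonal to every row; (row 1) × (row 2) = [0, 2, 0], so take v_2 = [0, -1, 0]^T.
λ = -2: A - (-2)I = [[-3, 0, 0], [-2, -2, 2], [-12, 0, 0]]. v must be orthogonal to every row; (row 1) × (row 2) = [0, 6, 6], so take v_3 = [0, -1, -1]^T.
V = [v_1 v_2 v_3] = [[1, 0, 0], [-6, -1, -1], [4, 0, -1]] has det V = 1, so V^{-1} = adj(V)/det V = [[1, 0, 0], [-10, -1, 1], [4, 0, -1]].
Modal coordinates z(0) = V^{-1} x(0): 1·1 + 0·1 + 0·(-1) = 1; (-10)·1 + (-1)·1 + 1·(-1) = -12; 4·1 + 0·1 + (-1)·(-1) = 5; so z(0) = [1, -12, 5]^T.
x_2(t) = Σ_i (v_i)_2 · z_i(0) · e^{λ_i t} (row 2 of V times the modal terms).
x_2(1.2) = (-6)·1·e^{-5·1.2} + (-1)·(-12)·e^{-4·1.2} + (-1)·5·e^{-2·1.2} = (-6)·0.002479 + 12·0.008230 + (-5)·0.090718 = -0.3697.

-0.3697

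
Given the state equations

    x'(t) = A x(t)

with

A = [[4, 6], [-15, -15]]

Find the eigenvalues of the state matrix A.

-6, -5

det(sI - A) = s^2 - (tr A)s + det A, with tr A = 4 + (-15) = -11 and det A = 4·(-15) - 6·(-15) = -60 - (-90) = 30.
So p(s) = det(sI - A) = s^2 + 11s + 30.
Factor s^2 + 11s + 30: two numbers with sum -11 and product 30 are -5 and -6, so s^2 + 11s + 30 = (s + 5)(s + 6).
Hence p(s) = (s + 5) (s + 6), with roots -6, -5.
All eigenvalues have negative real part, so the system is asymptotically stable.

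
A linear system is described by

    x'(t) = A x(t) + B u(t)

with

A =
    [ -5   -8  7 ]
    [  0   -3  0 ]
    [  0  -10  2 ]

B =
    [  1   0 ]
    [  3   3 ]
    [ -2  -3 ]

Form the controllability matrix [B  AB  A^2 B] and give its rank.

AB = [[-43, -45], [-9, -9], [-34, -36]]
A^2B = [[49, 45], [27, 27], [22, 18]]
Controllability matrix C = [B  AB  A^2B] = [[1, 0, -43, -45, 49, 45], [3, 3, -9, -9, 27, 27], [-2, -3, -34, -36, 22, 18]]
The rows r1, r2, r3 of C are linearly dependent: -r1 + r2 + r3 = 0 (check each entry), so rank(C) ≤ 2.
The 2×2 minor from rows 1, 2, columns 1, 2 is 1·3 - 0·3 = 3 - 0 = 3 ≠ 0, so rank(C) = 2.
rank(C) = 2 < n = 3, so the pair (A, B) is not completely controllable.

2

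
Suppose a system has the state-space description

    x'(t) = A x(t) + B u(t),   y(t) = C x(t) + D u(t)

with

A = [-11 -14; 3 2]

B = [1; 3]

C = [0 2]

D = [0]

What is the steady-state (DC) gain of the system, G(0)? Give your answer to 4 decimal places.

G(0) = C(-A)^{-1}B + D = -C A^{-1} B + D.
det A = 20, so A^{-1} = (1/20)·adj(A) = [[1/10, 7/10], [-3/20, -11/20]]
A^{-1} B = [11/5, -9/5]^T
C A^{-1} B = -18/5
G(0) = D - C A^{-1} B = 0 - (-18/5) = 18/5 ≈ 3.6000

3.6000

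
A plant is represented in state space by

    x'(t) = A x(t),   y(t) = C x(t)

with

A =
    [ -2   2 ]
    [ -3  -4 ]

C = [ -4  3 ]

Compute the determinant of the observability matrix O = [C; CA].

CA = [[-1, -20]]
Observability matrix O = [C; CA] = [[-4, 3], [-1, -20]]
det(O) = (-4)·(-20) - 3·(-1) = 80 - (-3) = 83
Since det(O) ≠ 0, rank(O) = 2 and the system is completely observable.

83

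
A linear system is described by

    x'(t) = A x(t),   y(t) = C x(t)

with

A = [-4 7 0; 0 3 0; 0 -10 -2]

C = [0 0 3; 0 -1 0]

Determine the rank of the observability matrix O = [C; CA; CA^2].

CA = [[0, -30, -6], [0, -3, 0]]
CA^2 = [[0, -30, 12], [0, -9, 0]]
Observability matrix O = [C; CA; CA^2] = [[0, 0, 3], [0, -1, 0], [0, -30, -6], [0, -3, 0], [0, -30, 12], [0, -9, 0]]
Column 1 of O is identically zero, so rank(O) ≤ 2.
The 2×2 minor from rows 1, 2, columns 2, 3 is 0·0 - 3·(-1) = 0 - (-3) = 3 ≠ 0, so rank(O) = 2.
rank(O) = 2 < n = 3, so the pair (A, C) is not completely observable.

2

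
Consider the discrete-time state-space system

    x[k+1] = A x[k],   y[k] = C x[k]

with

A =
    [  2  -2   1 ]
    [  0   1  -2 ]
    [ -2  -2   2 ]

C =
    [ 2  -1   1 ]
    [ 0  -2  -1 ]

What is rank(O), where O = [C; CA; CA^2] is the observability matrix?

3

CA = [[2, -7, 6], [2, 0, 2]]
CA^2 = [[-8, -23, 28], [0, -8, 6]]
Observability matrix O = [C; CA; CA^2] = [[2, -1, 1], [0, -2, -1], [2, -7, 6], [2, 0, 2], [-8, -23, 28], [0, -8, 6]]
Take the 3×3 submatrix of O formed by rows 1, 2, 3: [[2, -1, 1], [0, -2, -1], [2, -7, 6]]. Its determinant is 2·((-2)·6 - (-1)·(-7)) - (-1)·(0·6 - (-1)·2) + 1·(0·(-7) - (-2)·2) = 2·(-19) - (-1)·2 + 1·4 = -32 ≠ 0.
So rank(O) ≥ 3; since O has 3 columns, rank(O) = 3.
rank(O) = 3 = n, so the pair (A, C) is completely observable.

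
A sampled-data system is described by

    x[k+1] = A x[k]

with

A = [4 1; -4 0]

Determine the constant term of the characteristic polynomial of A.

4

For a 2×2 matrix, det(zI - A) = z^2 - (tr A)z + det A.
tr A = 4, det A = 4.
So p(z) = z^2 - 4z + 4.
The constant term is 4.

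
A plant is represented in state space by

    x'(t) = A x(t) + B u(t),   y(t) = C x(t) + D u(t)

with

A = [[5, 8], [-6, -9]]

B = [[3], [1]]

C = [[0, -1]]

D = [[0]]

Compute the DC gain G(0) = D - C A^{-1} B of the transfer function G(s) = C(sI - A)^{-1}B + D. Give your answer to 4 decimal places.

7.6667

G(0) = C(-A)^{-1}B + D = -C A^{-1} B + D.
det A = 3, so A^{-1} = (1/3)·adj(A) = [[-3, -8/3], [2, 5/3]]
A^{-1} B = [-35/3, 23/3]^T
C A^{-1} B = -23/3
G(0) = D - C A^{-1} B = 0 - (-23/3) = 23/3 ≈ 7.6667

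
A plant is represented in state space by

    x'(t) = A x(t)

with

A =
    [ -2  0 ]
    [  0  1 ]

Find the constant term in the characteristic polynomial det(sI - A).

For a 2×2 matrix, det(sI - A) = s^2 - (tr A)s + det A.
tr A = -1, det A = -2.
So p(s) = s^2 + s - 2.
The constant term is -2.

-2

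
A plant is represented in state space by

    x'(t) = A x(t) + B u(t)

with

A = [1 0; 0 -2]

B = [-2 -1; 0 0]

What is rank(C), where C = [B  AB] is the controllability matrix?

1

AB = [[-2, -1], [0, 0]]
Controllability matrix C = [B  AB] = [[-2, -1, -2, -1], [0, 0, 0, 0]]
Every column of C is a scalar multiple of column 1 = [-2, 0] (multipliers 1, 1/2, 1, 1/2), so the columns span a one-dimensional space.
C ≠ 0, hence rank(C) = 1.
rank(C) = 1 < n = 2, so the pair (A, B) is not completely controllable.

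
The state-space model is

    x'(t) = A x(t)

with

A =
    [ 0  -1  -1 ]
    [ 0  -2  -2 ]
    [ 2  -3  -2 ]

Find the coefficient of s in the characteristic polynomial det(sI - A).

Expand det(sI - A) for the 3×3 matrix.
p(s) = s^3 + 4s^2.
(Check: constant term = det(-A) = (-1)^3 det A = 0; coefficient of s^2 = -tr A = 4.)
The coefficient of s is 0.

0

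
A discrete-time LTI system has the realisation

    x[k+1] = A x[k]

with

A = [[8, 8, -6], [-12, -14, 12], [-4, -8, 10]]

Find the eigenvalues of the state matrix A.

-2, 2, 4

det(zI - A) = z^3 - (tr A)z^2 + (M11 + M22 + M33)z - det A, where Mii is the 2×2 principal minor of A obtained by deleting row i and column i.
tr A = 8 + (-14) + 10 = 4; M11 = (-14)·10 - 12·(-8) = -140 - (-96) = -44; M22 = 8·10 - (-6)·(-4) = 80 - 24 = 56; M33 = 8·(-14) - 8·(-12) = -112 - (-96) = -16; sum of minors = -4.
det A = 8·((-14)·10 - 12·(-8)) - 8·((-12)·10 - 12·(-4)) + (-6)·((-12)·(-8) - (-14)·(-4)) = 8·(-44) - 8·(-72) + (-6)·40 = -16.
So p(z) = det(zI - A) = z^3 - 4z^2 - 4z + 16.
Rational-root test: any integer root divides 16. Testing small divisors, z = -2 works: p(-2) = -8 + (-16) + 8 + 16 = 0, so (z + 2) is a factor.
Dividing, p(z) = (z + 2)(z^2 - 6z + 8).
Factor z^2 - 6z + 8: two numbers with sum 6 and product 8 are 4 and 2, so z^2 - 6z + 8 = (z - 4)(z - 2).
Hence p(z) = (z - 4) (z - 2) (z + 2), with roots -2, 2, 4.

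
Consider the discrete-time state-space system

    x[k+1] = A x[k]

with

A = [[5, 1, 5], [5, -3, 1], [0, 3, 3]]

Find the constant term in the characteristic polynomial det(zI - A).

0

Expand det(zI - A) for the 3×3 matrix.
p(z) = z^3 - 5z^2 - 17z.
(Check: constant term = det(-A) = (-1)^3 det A = 0; coefficient of z^2 = -tr A = -5.)
The constant term is 0.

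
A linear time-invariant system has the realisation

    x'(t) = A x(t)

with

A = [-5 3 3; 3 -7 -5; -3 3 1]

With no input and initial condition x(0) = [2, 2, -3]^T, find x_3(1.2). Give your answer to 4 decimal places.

det(sI - A) = s^3 - (tr A)s^2 + (M11 + M22 + M33)s - det A, where Mii is the 2×2 principal minor of A obtained by deleting row i and column i.
tr A = (-5) + (-7) + 1 = -11; M11 = (-7)·1 - (-5)·3 = -7 - (-15) = 8; M22 = (-5)·1 - 3·(-3) = -5 - (-9) = 4; M33 = (-5)·(-7) - 3·3 = 35 - 9 = 26; sum of minors = 38.
det A = (-5)·((-7)·1 - (-5)·3) - 3·(3·1 - (-5)·(-3)) + 3·(3·3 - (-7)·(-3)) = (-5)·8 - 3·(-12) + 3·(-12) = -40.
So p(s) = det(sI - A) = s^3 + 11s^2 + 38s + 40.
Rational-root test: any integer root divides 40. Testing small divisors, s = -2 works: p(-2) = -8 + 44 + (-76) + 40 = 0, so (s + 2) is a factor.
Dividing, p(s) = (s + 2)(s^2 + 9s + 20).
Factor s^2 + 9s + 20: two numbers with sum -9 and product 20 are -4 and -5, so s^2 + 9s + 20 = (s + 4)(s + 5).
Hence p(s) = (s + 2) (s + 4) (s + 5), with roots -5, -4, -2.
The eigenvalues -5, -4, -2 are distinct and real, so A is diagonalisable and x(t) = e^{At} x(0) = V diag(e^{λ_i t}) V^{-1} x(0), where the columns of V are the eigenvectors.
λ = -5: A - (-5)I = [[0, 3, 3], [3, -2, -5], [-3, 3, 6]]. v must be orthogonal to every row; (row 1) × (row 2) = [-9, 9, -9], so take v_1 = [1, -1, 1]^T.
λ = -4: A - (-4)I = [[-1, 3, 3], [3, -3, -5], [-3, 3, 5]]. v must be orthogonal to every row; (row 1) × (row 2) = [-6, 4, -6], so take v_2 = [3, -2, 3]^T.
λ = -2: A - (-2)I = [[-3, 3, 3], [3, -5, -5], [-3, 3, 3]]. v must be orthogonal to every row; (row 1) × (row 2) = [0, -6, 6], so take v_3 = [0, 1, -1]^T.
V = [v_1 v_2 v_3] = [[1, 3, 0], [-1, -2, 1], [1, 3, -1]] has det V = -1, so V^{-1} = adj(V)/det V = [[1, -3, -3], [0, 1, 1], [1, 0, -1]].
Modal coordinates z(0) = V^{-1} x(0): 1·2 + (-3)·2 + (-3)·(-3) = 5; 0·2 + 1·2 + 1·(-3) = -1; 1·2 + 0·2 + (-1)·(-3) = 5; so z(0) = [5, -1, 5]^T.
x_3(t) = Σ_i (v_i)_3 · z_i(0) · e^{λ_i t} (row 3 of V times the modal terms).
x_3(1.2) = 1·5·e^{-5·1.2} + 3·(-1)·e^{-4·1.2} + (-1)·5·e^{-2·1.2} = 5·0.002479 + (-3)·0.008230 + (-5)·0.090718 = -0.4659.

-0.4659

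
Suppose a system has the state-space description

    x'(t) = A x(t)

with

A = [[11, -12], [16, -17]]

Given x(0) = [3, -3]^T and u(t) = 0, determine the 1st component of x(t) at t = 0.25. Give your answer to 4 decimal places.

det(sI - A) = s^2 - (tr A)s + det A, with tr A = 11 + (-17) = -6 and det A = 11·(-17) - (-12)·16 = -187 - (-192) = 5.
So p(s) = det(sI - A) = s^2 + 6s + 5.
Factor s^2 + 6s + 5: two numbers with sum -6 and product 5 are -1 and -5, so s^2 + 6s + 5 = (s + 1)(s + 5).
Hence p(s) = (s + 1) (s + 5), with roots -5, -1.
The eigenvalues -5, -1 are distinct and real, so A is diagonalisable and x(t) = e^{At} x(0) = V diag(e^{λ_i t}) V^{-1} x(0), where the columns of V are the eigenvectors.
λ = -5: A - (-5)I = [[16, -12], [16, -12]]. Row 1 gives 16·v1 + (-12)·v2 = 0, so take v_1 = [3, 4]^T.
λ = -1: A - (-1)I = [[12, -12], [16, -16]]. Row 1 gives 12·v1 + (-12)·v2 = 0, so take v_2 = [-1, -1]^T.
V = [v_1 v_2] = [[3, -1], [4, -1]] has det V = 1, so V^{-1} = adj(V)/det V = [[-1, 1], [-4, 3]].
Modal coordinates z(0) = V^{-1} x(0): (-1)·3 + 1·(-3) = -6; (-4)·3 + 3·(-3) = -21; so z(0) = [-6, -21]^T.
x_1(t) = Σ_i (v_i)_1 · z_i(0) · e^{λ_i t} (row 1 of V times the modal terms).
x_1(0.25) = 3·(-6)·e^{-5·0.25} + (-1)·(-21)·e^{-1·0.25} = (-18)·0.286505 + 21·0.778801 = 11.1977.

11.1977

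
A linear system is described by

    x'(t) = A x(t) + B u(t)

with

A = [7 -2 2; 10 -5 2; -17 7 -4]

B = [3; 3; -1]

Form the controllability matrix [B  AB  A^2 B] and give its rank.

AB = [[13], [13], [-26]]
A^2B = [[13], [13], [-26]]
Controllability matrix C = [B  AB  A^2B] = [[3, 13, 13], [3, 13, 13], [-1, -26, -26]]
The rows r1, r2, r3 of C are linearly dependent: -r1 + r2 = 0 (check each entry), so rank(C) ≤ 2.
The 2×2 minor from rows 1, 3, columns 1, 2 is 3·(-26) - 13·(-1) = -78 - (-13) = -65 ≠ 0, so rank(C) = 2.
rank(C) = 2 < n = 3, so the pair (A, B) is not completely controllable.

2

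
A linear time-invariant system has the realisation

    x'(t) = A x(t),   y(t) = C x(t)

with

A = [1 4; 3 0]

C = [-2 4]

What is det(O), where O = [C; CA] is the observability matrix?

CA = [[10, -8]]
Observability matrix O = [C; CA] = [[-2, 4], [10, -8]]
det(O) = (-2)·(-8) - 4·10 = 16 - 40 = -24
Since det(O) ≠ 0, rank(O) = 2 and the system is completely observable.

-24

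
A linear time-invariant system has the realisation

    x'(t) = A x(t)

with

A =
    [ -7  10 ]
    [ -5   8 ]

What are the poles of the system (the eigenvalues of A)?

det(sI - A) = s^2 - (tr A)s + det A, with tr A = (-7) + 8 = 1 and det A = (-7)·8 - 10·(-5) = -56 - (-50) = -6.
So p(s) = det(sI - A) = s^2 - s - 6.
Factor s^2 - s - 6: two numbers with sum 1 and product -6 are 3 and -2, so s^2 - s - 6 = (s - 3)(s + 2).
Hence p(s) = (s - 3) (s + 2), with roots -2, 3.
At least one eigenvalue has non-negative real part, so the system is not asymptotically stable.

-2, 3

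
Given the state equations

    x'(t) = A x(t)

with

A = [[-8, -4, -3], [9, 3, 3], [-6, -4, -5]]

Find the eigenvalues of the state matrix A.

-5, -3, -2

det(sI - A) = s^3 - (tr A)s^2 + (M11 + M22 + M33)s - det A, where Mii is the 2×2 principal minor of A obtained by deleting row i and column i.
tr A = (-8) + 3 + (-5) = -10; M11 = 3·(-5) - 3·(-4) = -15 - (-12) = -3; M22 = (-8)·(-5) - (-3)·(-6) = 40 - 18 = 22; M33 = (-8)·3 - (-4)·9 = -24 - (-36) = 12; sum of minors = 31.
det A = (-8)·(3·(-5) - 3·(-4)) - (-4)·(9·(-5) - 3·(-6)) + (-3)·(9·(-4) - 3·(-6)) = (-8)·(-3) - (-4)·(-27) + (-3)·(-18) = -30.
So p(s) = det(sI - A) = s^3 + 10s^2 + 31s + 30.
Rational-root test: any integer root divides 30. Testing small divisors, s = -2 works: p(-2) = -8 + 40 + (-62) + 30 = 0, so (s + 2) is a factor.
Dividing, p(s) = (s + 2)(s^2 + 8s + 15).
Factor s^2 + 8s + 15: two numbers with sum -8 and product 15 are -3 and -5, so s^2 + 8s + 15 = (s + 3)(s + 5).
Hence p(s) = (s + 2) (s + 3) (s + 5), with roots -5, -3, -2.
All eigenvalues have negative real part, so the system is asymptotically stable.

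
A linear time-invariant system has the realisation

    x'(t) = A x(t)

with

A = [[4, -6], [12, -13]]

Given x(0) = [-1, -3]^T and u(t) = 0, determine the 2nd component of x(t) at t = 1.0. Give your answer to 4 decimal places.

det(sI - A) = s^2 - (tr A)s + det A, with tr A = 4 + (-13) = -9 and det A = 4·(-13) - (-6)·12 = -52 - (-72) = 20.
So p(s) = det(sI - A) = s^2 + 9s + 20.
Factor s^2 + 9s + 20: two numbers with sum -9 and product 20 are -4 and -5, so s^2 + 9s + 20 = (s + 4)(s + 5).
Hence p(s) = (s + 4) (s + 5), with roots -5, -4.
The eigenvalues -5, -4 are distinct and real, so A is diagonalisable and x(t) = e^{At} x(0) = V diag(e^{λ_i t}) V^{-1} x(0), where the columns of V are the eigenvectors.
λ = -5: A - (-5)I = [[9, -6], [12, -8]]. Row 1 gives 9·v1 + (-6)·v2 = 0, so take v_1 = [2, 3]^T.
λ = -4: A - (-4)I = [[8, -6], [12, -9]]. Row 1 gives 8·v1 + (-6)·v2 = 0, so take v_2 = [-3, -4]^T.
V = [v_1 v_2] = [[2, -3], [3, -4]] has det V = 1, so V^{-1} = adj(V)/det V = [[-4, 3], [-3, 2]].
Modal coordinates z(0) = V^{-1} x(0): (-4)·(-1) + 3·(-3) = -5; (-3)·(-1) + 2·(-3) = -3; so z(0) = [-5, -3]^T.
x_2(t) = Σ_i (v_i)_2 · z_i(0) · e^{λ_i t} (row 2 of V times the modal terms).
x_2(1.0) = 3·(-5)·e^{-5·1.0} + (-4)·(-3)·e^{-4·1.0} = (-15)·0.006738 + 12·0.018316 = 0.1187.

0.1187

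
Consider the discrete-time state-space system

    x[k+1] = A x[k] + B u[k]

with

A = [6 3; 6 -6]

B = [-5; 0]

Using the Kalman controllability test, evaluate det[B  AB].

AB = [[-30], [-30]]
Controllability matrix C = [B  AB] = [[-5, -30], [0, -30]]
det(C) = (-5)·(-30) - (-30)·0 = 150 - 0 = 150
Since det(C) ≠ 0, rank(C) = 2 and the system is completely controllable.

150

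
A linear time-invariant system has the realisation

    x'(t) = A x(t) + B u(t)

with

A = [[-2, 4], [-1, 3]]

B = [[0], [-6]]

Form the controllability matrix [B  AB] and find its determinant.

-144

AB = [[-24], [-18]]
Controllability matrix C = [B  AB] = [[0, -24], [-6, -18]]
det(C) = 0·(-18) - (-24)·(-6) = 0 - 144 = -144
Since det(C) ≠ 0, rank(C) = 2 and the system is completely controllable.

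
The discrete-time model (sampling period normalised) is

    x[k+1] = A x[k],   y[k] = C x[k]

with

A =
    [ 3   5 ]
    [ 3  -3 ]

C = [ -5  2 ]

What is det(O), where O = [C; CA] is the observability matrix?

173

CA = [[-9, -31]]
Observability matrix O = [C; CA] = [[-5, 2], [-9, -31]]
det(O) = (-5)·(-31) - 2·(-9) = 155 - (-18) = 173
Since det(O) ≠ 0, rank(O) = 2 and the system is completely observable.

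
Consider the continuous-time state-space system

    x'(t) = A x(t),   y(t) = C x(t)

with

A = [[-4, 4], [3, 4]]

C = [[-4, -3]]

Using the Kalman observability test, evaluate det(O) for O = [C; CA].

CA = [[7, -28]]
Observability matrix O = [C; CA] = [[-4, -3], [7, -28]]
det(O) = (-4)·(-28) - (-3)·7 = 112 - (-21) = 133
Since det(O) ≠ 0, rank(O) = 2 and the system is completely observable.

133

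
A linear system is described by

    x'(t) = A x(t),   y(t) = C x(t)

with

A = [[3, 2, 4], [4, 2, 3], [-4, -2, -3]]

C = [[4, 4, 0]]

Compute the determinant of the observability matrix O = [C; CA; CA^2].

CA = [[28, 16, 28]]
CA^2 = [[36, 32, 76]]
Observability matrix O = [C; CA; CA^2] = [[4, 4, 0], [28, 16, 28], [36, 32, 76]]
Expanding along the first row, det(O) = 4·(16·76 - 28·32) - 4·(28·76 - 28·36) + 0·(28·32 - 16·36) = 4·320 - 4·1120 + 0·320 = -3200
Since det(O) ≠ 0, rank(O) = 3 and the system is completely observable.

-3200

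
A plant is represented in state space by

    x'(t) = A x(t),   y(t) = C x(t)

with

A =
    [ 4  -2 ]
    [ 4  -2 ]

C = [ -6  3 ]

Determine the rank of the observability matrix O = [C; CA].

1

CA = [[-12, 6]]
Observability matrix O = [C; CA] = [[-6, 3], [-12, 6]]
Every row of O is a scalar multiple of row 1 = [-6, 3] (multipliers 1, 2), so the rows span a one-dimensional space.
O ≠ 0, hence rank(O) = 1.
rank(O) = 1 < n = 2, so the pair (A, C) is not completely observable.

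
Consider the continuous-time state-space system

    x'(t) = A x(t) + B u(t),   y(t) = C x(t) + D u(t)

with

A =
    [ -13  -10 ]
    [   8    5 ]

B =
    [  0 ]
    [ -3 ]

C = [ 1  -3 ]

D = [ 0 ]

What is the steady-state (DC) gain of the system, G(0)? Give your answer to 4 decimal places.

G(0) = C(-A)^{-1}B + D = -C A^{-1} B + D.
det A = 15, so A^{-1} = (1/15)·adj(A) = [[1/3, 2/3], [-8/15, -13/15]]
A^{-1} B = [-2, 13/5]^T
C A^{-1} B = -49/5
G(0) = D - C A^{-1} B = 0 - (-49/5) = 49/5 ≈ 9.8000

9.8000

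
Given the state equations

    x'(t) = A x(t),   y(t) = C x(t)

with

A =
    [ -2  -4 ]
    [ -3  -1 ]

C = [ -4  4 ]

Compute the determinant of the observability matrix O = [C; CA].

-32

CA = [[-4, 12]]
Observability matrix O = [C; CA] = [[-4, 4], [-4, 12]]
det(O) = (-4)·12 - 4·(-4) = -48 - (-16) = -32
Since det(O) ≠ 0, rank(O) = 2 and the system is completely observable.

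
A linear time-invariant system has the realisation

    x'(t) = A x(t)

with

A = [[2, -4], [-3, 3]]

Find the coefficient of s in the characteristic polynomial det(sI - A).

-5

For a 2×2 matrix, det(sI - A) = s^2 - (tr A)s + det A.
tr A = 5, det A = -6.
So p(s) = s^2 - 5s - 6.
The coefficient of s is -5.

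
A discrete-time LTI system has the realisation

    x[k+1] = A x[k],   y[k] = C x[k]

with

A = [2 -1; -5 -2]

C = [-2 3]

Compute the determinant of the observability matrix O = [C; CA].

CA = [[-19, -4]]
Observability matrix O = [C; CA] = [[-2, 3], [-19, -4]]
det(O) = (-2)·(-4) - 3·(-19) = 8 - (-57) = 65
Since det(O) ≠ 0, rank(O) = 2 and the system is completely observable.

65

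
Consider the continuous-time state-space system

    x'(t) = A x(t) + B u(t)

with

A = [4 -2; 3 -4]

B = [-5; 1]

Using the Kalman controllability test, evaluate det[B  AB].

AB = [[-22], [-19]]
Controllability matrix C = [B  AB] = [[-5, -22], [1, -19]]
det(C) = (-5)·(-19) - (-22)·1 = 95 - (-22) = 117
Since det(C) ≠ 0, rank(C) = 2 and the system is completely controllable.

117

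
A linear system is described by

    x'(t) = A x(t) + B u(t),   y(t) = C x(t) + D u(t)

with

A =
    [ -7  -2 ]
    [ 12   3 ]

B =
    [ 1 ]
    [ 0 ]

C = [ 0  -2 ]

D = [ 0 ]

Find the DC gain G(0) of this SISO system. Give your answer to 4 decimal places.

-8.0000

G(0) = C(-A)^{-1}B + D = -C A^{-1} B + D.
det A = 3, so A^{-1} = (1/3)·adj(A) = [[1, 2/3], [-4, -7/3]]
A^{-1} B = [1, -4]^T
C A^{-1} B = 8
G(0) = D - C A^{-1} B = 0 - (8) = -8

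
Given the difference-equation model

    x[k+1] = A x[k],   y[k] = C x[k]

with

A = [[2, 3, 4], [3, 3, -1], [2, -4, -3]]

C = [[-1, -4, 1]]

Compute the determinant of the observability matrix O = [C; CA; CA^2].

-902

CA = [[-12, -19, -3]]
CA^2 = [[-87, -81, -20]]
Observability matrix O = [C; CA; CA^2] = [[-1, -4, 1], [-12, -19, -3], [-87, -81, -20]]
Expanding along the first row, det(O) = (-1)·((-19)·(-20) - (-3)·(-81)) - (-4)·((-12)·(-20) - (-3)·(-87)) + 1·((-12)·(-81) - (-19)·(-87)) = (-1)·137 - (-4)·(-21) + 1·(-681) = -902
Since det(O) ≠ 0, rank(O) = 3 and the system is completely observable.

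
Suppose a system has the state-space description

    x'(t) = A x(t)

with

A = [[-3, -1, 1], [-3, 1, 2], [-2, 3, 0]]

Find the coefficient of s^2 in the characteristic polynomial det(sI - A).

2

Expand det(sI - A) for the 3×3 matrix.
p(s) = s^3 + 2s^2 - 10s - 15.
(Check: constant term = det(-A) = (-1)^3 det A = -15; coefficient of s^2 = -tr A = 2.)
The coefficient of s^2 is 2.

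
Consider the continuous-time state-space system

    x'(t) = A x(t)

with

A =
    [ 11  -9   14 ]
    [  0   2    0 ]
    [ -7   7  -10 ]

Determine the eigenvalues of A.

det(sI - A) = s^3 - (tr A)s^2 + (M11 + M22 + M33)s - det A, where Mii is the 2×2 principal minor of A obtained by deleting row i and column i.
tr A = 11 + 2 + (-10) = 3; M11 = 2·(-10) - 0·7 = -20 - 0 = -20; M22 = 11·(-10) - 14·(-7) = -110 - (-98) = -12; M33 = 11·2 - (-9)·0 = 22 - 0 = 22; sum of minors = -10.
det A = 11·(2·(-10) - 0·7) - (-9)·(0·(-10) - 0·(-7)) + 14·(0·7 - 2·(-7)) = 11·(-20) - (-9)·0 + 14·14 = -24.
So p(s) = det(sI - A) = s^3 - 3s^2 - 10s + 24.
Rational-root test: any integer root divides 24. Testing small divisors, s = 2 works: p(2) = 8 + (-12) + (-20) + 24 = 0, so (s - 2) is a factor.
Dividing, p(s) = (s - 2)(s^2 - s - 12).
Factor s^2 - s - 12: two numbers with sum 1 and product -12 are 4 and -3, so s^2 - s - 12 = (s - 4)(s + 3).
Hence p(s) = (s - 4) (s - 2) (s + 3), with roots -3, 2, 4.
At least one eigenvalue has non-negative real part, so the system is not asymptotically stable.

-3, 2, 4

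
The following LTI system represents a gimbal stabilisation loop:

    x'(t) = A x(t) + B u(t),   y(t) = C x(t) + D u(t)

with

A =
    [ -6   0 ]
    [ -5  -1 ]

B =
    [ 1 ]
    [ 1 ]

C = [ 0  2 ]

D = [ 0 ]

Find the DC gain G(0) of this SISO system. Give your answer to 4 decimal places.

G(0) = C(-A)^{-1}B + D = -C A^{-1} B + D.
det A = 6, so A^{-1} = (1/6)·adj(A) = [[-1/6, 0], [5/6, -1]]
A^{-1} B = [-1/6, -1/6]^T
C A^{-1} B = -1/3
G(0) = D - C A^{-1} B = 0 - (-1/3) = 1/3 ≈ 0.3333

0.3333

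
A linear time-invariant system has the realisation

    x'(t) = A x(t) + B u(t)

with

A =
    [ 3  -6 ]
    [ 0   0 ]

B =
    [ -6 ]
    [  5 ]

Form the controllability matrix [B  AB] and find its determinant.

AB = [[-48], [0]]
Controllability matrix C = [B  AB] = [[-6, -48], [5, 0]]
det(C) = (-6)·0 - (-48)·5 = 0 - (-240) = 240
Since det(C) ≠ 0, rank(C) = 2 and the system is completely controllable.

240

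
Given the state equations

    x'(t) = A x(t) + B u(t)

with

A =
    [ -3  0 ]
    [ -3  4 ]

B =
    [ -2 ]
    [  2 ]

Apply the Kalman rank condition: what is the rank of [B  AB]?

AB = [[6], [14]]
Controllability matrix C = [B  AB] = [[-2, 6], [2, 14]]
det(C) = (-2)·14 - 6·2 = -28 - 12 = -40 ≠ 0, so rank(C) = 2.
rank(C) = 2 = n, so the pair (A, B) is completely controllable.

2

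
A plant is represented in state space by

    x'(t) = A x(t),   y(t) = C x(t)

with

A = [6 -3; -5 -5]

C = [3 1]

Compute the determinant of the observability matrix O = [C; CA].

CA = [[13, -14]]
Observability matrix O = [C; CA] = [[3, 1], [13, -14]]
det(O) = 3·(-14) - 1·13 = -42 - 13 = -55
Since det(O) ≠ 0, rank(O) = 2 and the system is completely observable.

-55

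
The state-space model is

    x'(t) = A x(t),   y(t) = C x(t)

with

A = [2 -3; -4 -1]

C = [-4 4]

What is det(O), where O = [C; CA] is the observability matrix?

CA = [[-24, 8]]
Observability matrix O = [C; CA] = [[-4, 4], [-24, 8]]
det(O) = (-4)·8 - 4·(-24) = -32 - (-96) = 64
Since det(O) ≠ 0, rank(O) = 2 and the system is completely observable.

64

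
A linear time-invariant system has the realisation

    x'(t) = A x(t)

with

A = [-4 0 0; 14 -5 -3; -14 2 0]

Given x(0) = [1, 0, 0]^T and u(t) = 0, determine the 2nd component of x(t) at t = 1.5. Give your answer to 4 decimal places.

det(sI - A) = s^3 - (tr A)s^2 + (M11 + M22 + M33)s - det A, where Mii is the 2×2 principal minor of A obtained by deleting row i and column i.
tr A = (-4) + (-5) + 0 = -9; M11 = (-5)·0 - (-3)·2 = 0 - (-6) = 6; M22 = (-4)·0 - 0·(-14) = 0 - 0 = 0; M33 = (-4)·(-5) - 0·14 = 20 - 0 = 20; sum of minors = 26.
det A = (-4)·((-5)·0 - (-3)·2) - 0·(14·0 - (-3)·(-14)) + 0·(14·2 - (-5)·(-14)) = (-4)·6 - 0·(-42) + 0·(-42) = -24.
So p(s) = det(sI - A) = s^3 + 9s^2 + 26s + 24.
Rational-root test: any integer root divides 24. Testing small divisors, s = -2 works: p(-2) = -8 + 36 + (-52) + 24 = 0, so (s + 2) is a factor.
Dividing, p(s) = (s + 2)(s^2 + 7s + 12).
Factor s^2 + 7s + 12: two numbers with sum -7 and product 12 are -3 and -4, so s^2 + 7s + 12 = (s + 3)(s + 4).
Hence p(s) = (s + 2) (s + 3) (s + 4), with roots -4, -3, -2.
The eigenvalues -4, -3, -2 are distinct and real, so A is diagonalisable and x(t) = e^{At} x(0) = V diag(e^{λ_i t}) V^{-1} x(0), where the columns of V are the eigenvectors.
λ = -4: A - (-4)I = [[0, 0, 0], [14, -1, -3], [-14, 2, 4]]. v must be orthogonal to every row; (row 2) × (row 3) = [2, -14, 14], so take v_1 = [1, -7, 7]^T.
λ = -3: A - (-3)I = [[-1, 0, 0], [14, -2, -3], [-14, 2, 3]]. v must be orthogonal to every row; (row 1) × (row 2) = [0, -3, 2], so take v_2 = [0, 3, -2]^T.
λ = -2: A - (-2)I = [[-2, 0, 0], [14, -3, -3], [-14, 2, 2]]. v must be orthogonal to every row; (row 1) × (row 2) = [0, -6, 6], so take v_3 = [0, 1, -1]^T.
V = [v_1 v_2 v_3] = [[1, 0, 0], [-7, 3, 1], [7, -2, -1]] has det V = -1, so V^{-1} = adj(V)/det V = [[1, 0, 0], [0, 1, 1], [7, -2, -3]].
Modal coordinates z(0) = V^{-1} x(0): 1·1 + 0·0 + 0·0 = 1; 0·1 + 1·0 + 1·0 = 0; 7·1 + (-2)·0 + (-3)·0 = 7; so z(0) = [1, 0, 7]^T.
x_2(t) = Σ_i (v_i)_2 · z_i(0) · e^{λ_i t} (row 2 of V times the modal terms).
x_2(1.5) = (-7)·1·e^{-4·1.5} + 3·0·e^{-3·1.5} + 1·7·e^{-2·1.5} = (-7)·0.002479 + 0·0.011109 + 7·0.049787 = 0.3312.

0.3312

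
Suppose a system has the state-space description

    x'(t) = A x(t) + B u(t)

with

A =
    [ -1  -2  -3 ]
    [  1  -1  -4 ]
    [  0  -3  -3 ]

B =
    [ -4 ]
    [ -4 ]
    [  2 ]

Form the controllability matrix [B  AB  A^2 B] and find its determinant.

AB = [[6], [-8], [6]]
A^2B = [[-8], [-10], [6]]
Controllability matrix C = [B  AB  A^2B] = [[-4, 6, -8], [-4, -8, -10], [2, 6, 6]]
Expanding along the first row, det(C) = (-4)·((-8)·6 - (-10)·6) - 6·((-4)·6 - (-10)·2) + (-8)·((-4)·6 - (-8)·2) = (-4)·12 - 6·(-4) + (-8)·(-8) = 40
Since det(C) ≠ 0, rank(C) = 3 and the system is completely controllable.

40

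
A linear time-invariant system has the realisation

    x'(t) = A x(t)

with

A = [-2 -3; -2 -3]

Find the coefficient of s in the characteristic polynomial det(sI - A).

5

For a 2×2 matrix, det(sI - A) = s^2 - (tr A)s + det A.
tr A = -5, det A = 0.
So p(s) = s^2 + 5s.
The coefficient of s is 5.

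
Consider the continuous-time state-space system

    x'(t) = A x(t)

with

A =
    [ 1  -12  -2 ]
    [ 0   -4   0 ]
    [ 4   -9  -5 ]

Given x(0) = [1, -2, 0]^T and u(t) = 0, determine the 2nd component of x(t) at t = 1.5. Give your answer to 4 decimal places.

-0.0050

det(sI - A) = s^3 - (tr A)s^2 + (M11 + M22 + M33)s - det A, where Mii is the 2×2 principal minor of A obtained by deleting row i and column i.
tr A = 1 + (-4) + (-5) = -8; M11 = (-4)·(-5) - 0·(-9) = 20 - 0 = 20; M22 = 1·(-5) - (-2)·4 = -5 - (-8) = 3; M33 = 1·(-4) - (-12)·0 = -4 - 0 = -4; sum of minors = 19.
det A = 1·((-4)·(-5) - 0·(-9)) - (-12)·(0·(-5) - 0·4) + (-2)·(0·(-9) - (-4)·4) = 1·20 - (-12)·0 + (-2)·16 = -12.
So p(s) = det(sI - A) = s^3 + 8s^2 + 19s + 12.
Rational-root test: any integer root divides 12. Testing small divisors, s = -1 works: p(-1) = -1 + 8 + (-19) + 12 = 0, so (s + 1) is a factor.
Dividing, p(s) = (s + 1)(s^2 + 7s + 12).
Factor s^2 + 7s + 12: two numbers with sum -7 and product 12 are -3 and -4, so s^2 + 7s + 12 = (s + 3)(s + 4).
Hence p(s) = (s + 1) (s + 3) (s + 4), with roots -4, -3, -1.
The eigenvalues -4, -3, -1 are distinct and real, so A is diagonalisable and x(t) = e^{At} x(0) = V diag(e^{λ_i t}) V^{-1} x(0), where the columns of V are the eigenvectors.
λ = -4: A - (-4)I = [[5, -12, -2], [0, 0, 0], [4, -9, -1]]. v must be orthogonal to every row; (row 1) × (row 3) = [-6, -3, 3], so take v_1 = [2, 1, -1]^T.
λ = -3: A - (-3)I = [[4, -12, -2], [0, -1, 0], [4, -9, -2]]. v must be orthogonal to every row; (row 1) × (row 2) = [-2, 0, -4], so take v_2 = [-1, 0, -2]^T.
λ = -1: A - (-1)I = [[2, -12, -2], [0, -3, 0], [4, -9, -4]]. v must be orthogonal to every row; (row 1) × (row 2) = [-6, 0, -6], so take v_3 = [1, 0, 1]^T.
V = [v_1 v_2 v_3] = [[2, -1, 1], [1, 0, 0], [-1, -2, 1]] has det V = -1, so V^{-1} = adj(V)/det V = [[0, 1, 0], [1, -3, -1], [2, -5, -1]].
Modal coordinates z(0) = V^{-1} x(0): 0·1 + 1·(-2) + 0·0 = -2; 1·1 + (-3)·(-2) + (-1)·0 = 7; 2·1 + (-5)·(-2) + (-1)·0 = 12; so z(0) = [-2, 7, 12]^T.
x_2(t) = Σ_i (v_i)_2 · z_i(0) · e^{λ_i t} (row 2 of V times the modal terms).
x_2(1.5) = 1·(-2)·e^{-4·1.5} + 0·7·e^{-3·1.5} + 0·12·e^{-1·1.5} = (-2)·0.002479 + 0·0.011109 + 0·0.223130 = -0.0050.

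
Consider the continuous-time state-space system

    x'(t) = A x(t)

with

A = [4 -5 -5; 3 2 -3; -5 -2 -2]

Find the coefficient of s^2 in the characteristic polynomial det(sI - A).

-4

Expand det(sI - A) for the 3×3 matrix.
p(s) = s^3 - 4s^2 - 20s + 165.
(Check: constant term = det(-A) = (-1)^3 det A = 165; coefficient of s^2 = -tr A = -4.)
The coefficient of s^2 is -4.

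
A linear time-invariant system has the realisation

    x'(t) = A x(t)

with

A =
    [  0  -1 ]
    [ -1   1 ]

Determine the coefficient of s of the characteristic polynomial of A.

For a 2×2 matrix, det(sI - A) = s^2 - (tr A)s + det A.
tr A = 1, det A = -1.
So p(s) = s^2 - s - 1.
The coefficient of s is -1.

-1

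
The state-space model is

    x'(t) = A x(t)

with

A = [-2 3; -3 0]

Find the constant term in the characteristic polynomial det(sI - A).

For a 2×2 matrix, det(sI - A) = s^2 - (tr A)s + det A.
tr A = -2, det A = 9.
So p(s) = s^2 + 2s + 9.
The constant term is 9.

9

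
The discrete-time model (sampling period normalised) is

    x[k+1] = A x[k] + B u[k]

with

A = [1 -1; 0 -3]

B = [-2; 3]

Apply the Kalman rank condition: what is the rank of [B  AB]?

AB = [[-5], [-9]]
Controllability matrix C = [B  AB] = [[-2, -5], [3, -9]]
det(C) = (-2)·(-9) - (-5)·3 = 18 - (-15) = 33 ≠ 0, so rank(C) = 2.
rank(C) = 2 = n, so the pair (A, B) is completely controllable.

2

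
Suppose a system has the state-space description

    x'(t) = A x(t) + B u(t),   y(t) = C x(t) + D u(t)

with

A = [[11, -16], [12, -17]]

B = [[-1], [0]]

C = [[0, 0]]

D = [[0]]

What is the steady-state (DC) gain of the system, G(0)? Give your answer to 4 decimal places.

G(0) = C(-A)^{-1}B + D = -C A^{-1} B + D.
det A = 5, so A^{-1} = (1/5)·adj(A) = [[-17/5, 16/5], [-12/5, 11/5]]
A^{-1} B = [17/5, 12/5]^T
C A^{-1} B = 0
G(0) = D - C A^{-1} B = 0 - (0) = 0

0.0000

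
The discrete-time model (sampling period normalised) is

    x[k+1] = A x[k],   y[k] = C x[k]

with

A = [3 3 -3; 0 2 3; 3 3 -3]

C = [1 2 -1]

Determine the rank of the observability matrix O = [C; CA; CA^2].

3

CA = [[0, 4, 6]]
CA^2 = [[18, 26, -6]]
Observability matrix O = [C; CA; CA^2] = [[1, 2, -1], [0, 4, 6], [18, 26, -6]]
det(O) = 1·(4·(-6) - 6·26) - 2·(0·(-6) - 6·18) + (-1)·(0·26 - 4·18) = 1·(-180) - 2·(-108) + (-1)·(-72) = 108 ≠ 0, so rank(O) = 3.
rank(O) = 3 = n, so the pair (A, C) is completely observable.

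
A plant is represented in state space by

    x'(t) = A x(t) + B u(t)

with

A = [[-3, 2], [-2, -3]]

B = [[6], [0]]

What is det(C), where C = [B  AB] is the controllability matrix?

-72

AB = [[-18], [-12]]
Controllability matrix C = [B  AB] = [[6, -18], [0, -12]]
det(C) = 6·(-12) - (-18)·0 = -72 - 0 = -72
Since det(C) ≠ 0, rank(C) = 2 and the system is completely controllable.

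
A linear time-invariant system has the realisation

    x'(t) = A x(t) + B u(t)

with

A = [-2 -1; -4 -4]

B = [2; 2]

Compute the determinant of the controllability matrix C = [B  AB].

-20

AB = [[-6], [-16]]
Controllability matrix C = [B  AB] = [[2, -6], [2, -16]]
det(C) = 2·(-16) - (-6)·2 = -32 - (-12) = -20
Since det(C) ≠ 0, rank(C) = 2 and the system is completely controllable.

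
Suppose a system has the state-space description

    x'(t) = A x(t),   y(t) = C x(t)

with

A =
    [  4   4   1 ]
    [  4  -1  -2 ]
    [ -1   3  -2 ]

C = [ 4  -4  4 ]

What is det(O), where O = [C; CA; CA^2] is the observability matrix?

-22912

CA = [[-4, 32, 4]]
CA^2 = [[108, -36, -76]]
Observability matrix O = [C; CA; CA^2] = [[4, -4, 4], [-4, 32, 4], [108, -36, -76]]
Expanding along the first row, det(O) = 4·(32·(-76) - 4·(-36)) - (-4)·((-4)·(-76) - 4·108) + 4·((-4)·(-36) - 32·108) = 4·(-2288) - (-4)·(-128) + 4·(-3312) = -22912
Since det(O) ≠ 0, rank(O) = 3 and the system is completely observable.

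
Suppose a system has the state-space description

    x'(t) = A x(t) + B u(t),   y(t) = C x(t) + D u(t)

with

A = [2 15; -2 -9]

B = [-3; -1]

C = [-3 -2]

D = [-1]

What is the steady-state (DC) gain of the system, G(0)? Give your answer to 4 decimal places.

8.1667

G(0) = C(-A)^{-1}B + D = -C A^{-1} B + D.
det A = 12, so A^{-1} = (1/12)·adj(A) = [[-3/4, -5/4], [1/6, 1/6]]
A^{-1} B = [7/2, -2/3]^T
C A^{-1} B = -55/6
G(0) = D - C A^{-1} B = -1 - (-55/6) = 49/6 ≈ 8.1667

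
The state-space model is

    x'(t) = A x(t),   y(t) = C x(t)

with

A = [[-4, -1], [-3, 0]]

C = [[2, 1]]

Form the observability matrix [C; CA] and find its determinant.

7

CA = [[-11, -2]]
Observability matrix O = [C; CA] = [[2, 1], [-11, -2]]
det(O) = 2·(-2) - 1·(-11) = -4 - (-11) = 7
Since det(O) ≠ 0, rank(O) = 2 and the system is completely observable.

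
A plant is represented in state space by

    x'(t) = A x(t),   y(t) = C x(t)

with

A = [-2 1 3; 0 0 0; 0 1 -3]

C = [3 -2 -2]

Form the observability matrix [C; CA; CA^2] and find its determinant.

CA = [[-6, 1, 15]]
CA^2 = [[12, 9, -63]]
Observability matrix O = [C; CA; CA^2] = [[3, -2, -2], [-6, 1, 15], [12, 9, -63]]
Expanding along the first row, det(O) = 3·(1·(-63) - 15·9) - (-2)·((-6)·(-63) - 15·12) + (-2)·((-6)·9 - 1·12) = 3·(-198) - (-2)·198 + (-2)·(-66) = -66
Since det(O) ≠ 0, rank(O) = 3 and the system is completely observable.

-66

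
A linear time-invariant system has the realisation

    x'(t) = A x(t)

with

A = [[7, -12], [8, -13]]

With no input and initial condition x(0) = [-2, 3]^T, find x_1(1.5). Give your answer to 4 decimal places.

det(sI - A) = s^2 - (tr A)s + det A, with tr A = 7 + (-13) = -6 and det A = 7·(-13) - (-12)·8 = -91 - (-96) = 5.
So p(s) = det(sI - A) = s^2 + 6s + 5.
Factor s^2 + 6s + 5: two numbers with sum -6 and product 5 are -1 and -5, so s^2 + 6s + 5 = (s + 1)(s + 5).
Hence p(s) = (s + 1) (s + 5), with roots -5, -1.
The eigenvalues -5, -1 are distinct and real, so A is diagonalisable and x(t) = e^{At} x(0) = V diag(e^{λ_i t}) V^{-1} x(0), where the columns of V are the eigenvectors.
λ = -5: A - (-5)I = [[12, -12], [8, -8]]. Row 1 gives 12·v1 + (-12)·v2 = 0, so take v_1 = [1, 1]^T.
λ = -1: A - (-1)I = [[8, -12], [8, -12]]. Row 1 gives 8·v1 + (-12)·v2 = 0, so take v_2 = [-3, -2]^T.
V = [v_1 v_2] = [[1, -3], [1, -2]] has det V = 1, so V^{-1} = adj(V)/det V = [[-2, 3], [-1, 1]].
Modal coordinates z(0) = V^{-1} x(0): (-2)·(-2) + 3·3 = 13; (-1)·(-2) + 1·3 = 5; so z(0) = [13, 5]^T.
x_1(t) = Σ_i (v_i)_1 · z_i(0) · e^{λ_i t} (row 1 of V times the modal terms).
x_1(1.5) = 1·13·e^{-5·1.5} + (-3)·5·e^{-1·1.5} = 13·0.000553 + (-15)·0.223130 = -3.3398.

-3.3398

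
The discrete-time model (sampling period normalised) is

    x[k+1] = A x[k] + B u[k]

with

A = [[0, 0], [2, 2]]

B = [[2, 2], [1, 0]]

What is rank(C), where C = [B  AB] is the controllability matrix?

AB = [[0, 0], [6, 4]]
Controllability matrix C = [B  AB] = [[2, 2, 0, 0], [1, 0, 6, 4]]
Take the 2×2 submatrix of C formed by columns 1, 2: [[2, 2], [1, 0]]. Its determinant is 2·0 - 2·1 = 0 - 2 = -2 ≠ 0.
So rank(C) ≥ 2; since C has 2 rows, rank(C) = 2.
rank(C) = 2 = n, so the pair (A, B) is completely controllable.

2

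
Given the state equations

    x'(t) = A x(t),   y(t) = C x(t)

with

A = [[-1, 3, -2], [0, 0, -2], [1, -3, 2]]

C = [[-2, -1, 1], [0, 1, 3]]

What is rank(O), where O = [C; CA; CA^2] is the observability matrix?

3

CA = [[3, -9, 8], [3, -9, 4]]
CA^2 = [[5, -15, 28], [1, -3, 20]]
Observability matrix O = [C; CA; CA^2] = [[-2, -1, 1], [0, 1, 3], [3, -9, 8], [3, -9, 4], [5, -15, 28], [1, -3, 20]]
Take the 3×3 submatrix of O formed by rows 1, 2, 3: [[-2, -1, 1], [0, 1, 3], [3, -9, 8]]. Its determinant is (-2)·(1·8 - 3·(-9)) - (-1)·(0·8 - 3·3) + 1·(0·(-9) - 1·3) = (-2)·35 - (-1)·(-9) + 1·(-3) = -82 ≠ 0.
So rank(O) ≥ 3; since O has 3 columns, rank(O) = 3.
rank(O) = 3 = n, so the pair (A, C) is completely observable.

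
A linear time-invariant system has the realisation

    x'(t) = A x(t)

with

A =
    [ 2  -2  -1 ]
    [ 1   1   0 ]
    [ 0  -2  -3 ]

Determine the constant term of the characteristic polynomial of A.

Expand det(sI - A) for the 3×3 matrix.
p(s) = s^3 - 5s + 10.
(Check: constant term = det(-A) = (-1)^3 det A = 10; coefficient of s^2 = -tr A = 0.)
The constant term is 10.

10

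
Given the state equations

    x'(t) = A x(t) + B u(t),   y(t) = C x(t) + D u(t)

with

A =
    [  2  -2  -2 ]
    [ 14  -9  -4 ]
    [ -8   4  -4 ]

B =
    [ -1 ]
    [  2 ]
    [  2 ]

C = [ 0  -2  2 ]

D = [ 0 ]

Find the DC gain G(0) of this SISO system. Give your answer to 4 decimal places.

G(0) = C(-A)^{-1}B + D = -C A^{-1} B + D.
det A = -40, so A^{-1} = (1/-40)·adj(A) = [[-13/10, 2/5, 1/4], [-11/5, 3/5, 1/2], [2/5, -1/5, -1/4]]
A^{-1} B = [13/5, 22/5, -13/10]^T
C A^{-1} B = -57/5
G(0) = D - C A^{-1} B = 0 - (-57/5) = 57/5 ≈ 11.4000

11.4000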